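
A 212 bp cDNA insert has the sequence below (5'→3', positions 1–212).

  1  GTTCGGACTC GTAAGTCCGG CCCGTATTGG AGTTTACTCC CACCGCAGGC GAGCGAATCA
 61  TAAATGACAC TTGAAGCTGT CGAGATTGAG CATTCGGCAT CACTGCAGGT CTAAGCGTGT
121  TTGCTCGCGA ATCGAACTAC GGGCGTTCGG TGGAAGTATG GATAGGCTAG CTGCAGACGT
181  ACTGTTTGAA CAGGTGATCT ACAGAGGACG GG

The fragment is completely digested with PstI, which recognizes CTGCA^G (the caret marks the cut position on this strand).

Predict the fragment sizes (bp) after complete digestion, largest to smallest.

PstI sites (CTGCAG) start at positions 103, 171.
PstI cuts after base 5 of each site (before the last base), so after positions 107, 175.
Linear molecule, 2 cuts → 3 fragments:
  1–107 → 107 bp
  108–175 → 68 bp
  176–212 → 37 bp
Sorted largest to smallest: 107, 68, 37 bp.

107, 68, 37 bp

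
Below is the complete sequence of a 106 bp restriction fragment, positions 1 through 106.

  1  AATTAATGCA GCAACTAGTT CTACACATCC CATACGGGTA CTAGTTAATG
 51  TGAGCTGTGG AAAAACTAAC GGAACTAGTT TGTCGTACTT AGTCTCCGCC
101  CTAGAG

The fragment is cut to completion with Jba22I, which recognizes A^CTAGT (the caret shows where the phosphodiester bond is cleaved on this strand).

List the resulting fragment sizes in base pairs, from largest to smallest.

34, 32, 26, 14 bp

Jba22I sites (ACTAGT) start at positions 14, 40, 74.
Jba22I cuts after the first base of each site, so after positions 14, 40, 74.
Linear molecule, 3 cuts → 4 fragments:
  1–14 → 14 bp
  15–40 → 26 bp
  41–74 → 34 bp
  75–106 → 32 bp
Sorted largest to smallest: 34, 32, 26, 14 bp.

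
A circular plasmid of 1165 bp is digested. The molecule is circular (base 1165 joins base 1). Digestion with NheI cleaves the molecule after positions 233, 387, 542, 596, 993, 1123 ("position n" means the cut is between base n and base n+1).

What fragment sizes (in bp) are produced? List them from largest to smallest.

397, 275, 155, 154, 130, 54 bp

Circular molecule, 6 cuts → 6 fragments:
  387 − 233 = 154 bp
  542 − 387 = 155 bp
  596 − 542 = 54 bp
  993 − 596 = 397 bp
  1123 − 993 = 130 bp
  wrap: 1165 − 1123 + 233 = 275 bp
Sorted largest to smallest: 397, 275, 155, 154, 130, 54 bp.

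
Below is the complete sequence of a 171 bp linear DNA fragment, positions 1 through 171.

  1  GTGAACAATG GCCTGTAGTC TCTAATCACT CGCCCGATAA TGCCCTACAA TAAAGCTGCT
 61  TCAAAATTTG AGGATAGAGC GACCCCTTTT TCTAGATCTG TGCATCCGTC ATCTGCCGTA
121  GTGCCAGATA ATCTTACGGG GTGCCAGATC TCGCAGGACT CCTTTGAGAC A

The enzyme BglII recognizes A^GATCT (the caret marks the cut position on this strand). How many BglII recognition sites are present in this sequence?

2

AGATCT occurs starting at positions 94, 146.
BglII cuts at 2 sites.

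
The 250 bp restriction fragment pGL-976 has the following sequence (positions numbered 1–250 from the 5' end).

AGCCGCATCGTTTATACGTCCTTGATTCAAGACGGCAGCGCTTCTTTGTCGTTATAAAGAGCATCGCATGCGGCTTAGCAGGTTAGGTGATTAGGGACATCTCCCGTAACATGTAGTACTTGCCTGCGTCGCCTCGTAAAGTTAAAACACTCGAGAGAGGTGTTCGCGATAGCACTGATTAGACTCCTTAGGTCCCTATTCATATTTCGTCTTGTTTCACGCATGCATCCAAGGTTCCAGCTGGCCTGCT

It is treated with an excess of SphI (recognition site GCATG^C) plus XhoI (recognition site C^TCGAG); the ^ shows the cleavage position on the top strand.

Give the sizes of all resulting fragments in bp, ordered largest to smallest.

SphI sites (GCATGC) start at positions 66, 221.
SphI cuts after base 5 of each site (before the last base), so after positions 70, 225.
The XhoI site (CTCGAG) starts at position 150.
XhoI cuts after the first base of each site, so after position 150.
Combined cut positions: 70, 150, 225.
Linear molecule, 3 cuts → 4 fragments:
  1–70 → 70 bp
  71–150 → 80 bp
  151–225 → 75 bp
  226–250 → 25 bp
Sorted largest to smallest: 80, 75, 70, 25 bp.

80, 75, 70, 25 bp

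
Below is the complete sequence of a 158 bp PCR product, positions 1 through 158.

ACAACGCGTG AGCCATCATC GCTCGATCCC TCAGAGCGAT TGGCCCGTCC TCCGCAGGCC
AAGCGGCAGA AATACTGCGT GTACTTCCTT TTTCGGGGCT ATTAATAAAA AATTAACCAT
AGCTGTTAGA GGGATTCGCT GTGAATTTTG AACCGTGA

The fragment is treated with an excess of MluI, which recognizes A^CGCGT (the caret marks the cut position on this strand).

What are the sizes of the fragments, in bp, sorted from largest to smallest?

154, 4 bp

The MluI site (ACGCGT) starts at position 4.
MluI cuts after the first base of each site, so after position 4.
Linear molecule, 1 cut → 2 fragments:
  1–4 → 4 bp
  5–158 → 154 bp
Sorted largest to smallest: 154, 4 bp.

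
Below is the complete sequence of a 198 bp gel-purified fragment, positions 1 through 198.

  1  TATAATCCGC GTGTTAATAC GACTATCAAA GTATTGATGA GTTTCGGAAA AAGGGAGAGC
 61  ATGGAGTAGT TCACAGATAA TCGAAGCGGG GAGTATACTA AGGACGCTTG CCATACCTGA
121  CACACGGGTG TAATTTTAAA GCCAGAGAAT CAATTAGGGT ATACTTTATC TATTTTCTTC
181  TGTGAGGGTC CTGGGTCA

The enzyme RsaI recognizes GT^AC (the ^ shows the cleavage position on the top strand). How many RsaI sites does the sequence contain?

0

No occurrence of GTAC is present in the sequence.
RsaI does not cut: 0 sites.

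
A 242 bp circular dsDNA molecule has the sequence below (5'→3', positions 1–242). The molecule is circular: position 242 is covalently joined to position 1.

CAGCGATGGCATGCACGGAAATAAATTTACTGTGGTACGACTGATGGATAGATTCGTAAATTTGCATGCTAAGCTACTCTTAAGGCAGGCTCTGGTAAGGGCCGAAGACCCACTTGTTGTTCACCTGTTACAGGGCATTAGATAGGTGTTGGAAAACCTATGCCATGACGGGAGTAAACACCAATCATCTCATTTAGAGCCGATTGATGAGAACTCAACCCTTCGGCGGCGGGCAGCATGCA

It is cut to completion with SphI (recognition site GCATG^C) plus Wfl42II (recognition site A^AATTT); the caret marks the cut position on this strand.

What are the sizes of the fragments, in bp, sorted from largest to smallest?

SphI sites (GCATGC) start at positions 9, 64, 236.
SphI cuts after base 5 of each site (before the last base), so after positions 13, 68, 240.
Wfl42II sites (AAATTT) start at positions 23, 58.
Wfl42II cuts after the first base of each site, so after positions 23, 58.
Combined cut positions: 13, 23, 58, 68, 240.
Circular molecule, 5 cuts → 5 fragments:
  14–23 → 10 bp
  24–58 → 35 bp
  59–68 → 10 bp
  69–240 → 172 bp
  241–242 then 1–13 → 2 + 13 = 15 bp
Sorted largest to smallest: 172, 35, 15, 10, 10 bp.

172, 35, 15, 10, 10 bp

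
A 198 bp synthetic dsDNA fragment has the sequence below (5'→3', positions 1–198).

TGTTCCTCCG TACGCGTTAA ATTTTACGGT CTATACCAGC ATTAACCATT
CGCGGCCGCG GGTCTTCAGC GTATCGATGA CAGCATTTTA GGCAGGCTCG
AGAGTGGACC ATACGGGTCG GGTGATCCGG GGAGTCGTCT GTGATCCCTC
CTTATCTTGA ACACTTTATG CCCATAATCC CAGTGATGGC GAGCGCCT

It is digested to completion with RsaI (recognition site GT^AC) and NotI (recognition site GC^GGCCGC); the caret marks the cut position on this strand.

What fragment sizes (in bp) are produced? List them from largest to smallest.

The RsaI site (GTAC) starts at position 10.
RsaI cuts after base 2 of each site, so after position 11.
The NotI site (GCGGCCGC) starts at position 52.
NotI cuts after base 2 of each site, so after position 53.
Combined cut positions: 11, 53.
Linear molecule, 2 cuts → 3 fragments:
  1–11 → 11 bp
  12–53 → 42 bp
  54–198 → 145 bp
Sorted largest to smallest: 145, 42, 11 bp.

145, 42, 11 bp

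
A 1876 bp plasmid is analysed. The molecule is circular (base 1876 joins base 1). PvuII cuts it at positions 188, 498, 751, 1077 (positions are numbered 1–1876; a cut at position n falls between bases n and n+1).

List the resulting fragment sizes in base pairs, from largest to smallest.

Circular molecule, 4 cuts → 4 fragments:
  498 − 188 = 310 bp
  751 − 498 = 253 bp
  1077 − 751 = 326 bp
  wrap: 1876 − 1077 + 188 = 987 bp
Sorted largest to smallest: 987, 326, 310, 253 bp.

987, 326, 310, 253 bp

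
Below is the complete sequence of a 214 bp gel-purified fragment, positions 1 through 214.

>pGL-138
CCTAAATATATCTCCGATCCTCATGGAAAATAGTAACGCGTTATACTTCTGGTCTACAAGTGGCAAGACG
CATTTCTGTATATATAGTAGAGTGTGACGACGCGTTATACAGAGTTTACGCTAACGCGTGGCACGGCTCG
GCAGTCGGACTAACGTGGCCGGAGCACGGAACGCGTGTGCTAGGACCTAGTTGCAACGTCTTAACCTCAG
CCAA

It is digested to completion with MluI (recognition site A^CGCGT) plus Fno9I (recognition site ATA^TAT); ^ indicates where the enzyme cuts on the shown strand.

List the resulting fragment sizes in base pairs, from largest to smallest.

MluI sites (ACGCGT) start at positions 36, 100, 124, 171.
MluI cuts after the first base of each site, so after positions 36, 100, 124, 171.
Fno9I sites (ATATAT) start at positions 6, 80.
Fno9I cuts after base 3 of each site, so after positions 8, 82.
Combined cut positions: 8, 36, 82, 100, 124, 171.
Linear molecule, 6 cuts → 7 fragments:
  1–8 → 8 bp
  9–36 → 28 bp
  37–82 → 46 bp
  83–100 → 18 bp
  101–124 → 24 bp
  125–171 → 47 bp
  172–214 → 43 bp
Sorted largest to smallest: 47, 46, 43, 28, 24, 18, 8 bp.

47, 46, 43, 28, 24, 18, 8 bp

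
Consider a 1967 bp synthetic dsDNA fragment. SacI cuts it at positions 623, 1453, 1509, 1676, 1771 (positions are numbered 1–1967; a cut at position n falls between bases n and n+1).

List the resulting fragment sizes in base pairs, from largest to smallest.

830, 623, 196, 167, 95, 56 bp

Linear molecule, 5 cuts → 6 fragments:
  623 − 0 = 623 bp
  1453 − 623 = 830 bp
  1509 − 1453 = 56 bp
  1676 − 1509 = 167 bp
  1771 − 1676 = 95 bp
  1967 − 1771 = 196 bp
Sorted largest to smallest: 830, 623, 196, 167, 95, 56 bp.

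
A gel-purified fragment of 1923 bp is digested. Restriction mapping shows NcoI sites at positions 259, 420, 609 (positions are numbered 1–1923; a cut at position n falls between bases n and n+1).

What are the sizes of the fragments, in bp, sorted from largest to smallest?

1314, 259, 189, 161 bp

Linear molecule, 3 cuts → 4 fragments:
  259 − 0 = 259 bp
  420 − 259 = 161 bp
  609 − 420 = 189 bp
  1923 − 609 = 1314 bp
Sorted largest to smallest: 1314, 259, 189, 161 bp.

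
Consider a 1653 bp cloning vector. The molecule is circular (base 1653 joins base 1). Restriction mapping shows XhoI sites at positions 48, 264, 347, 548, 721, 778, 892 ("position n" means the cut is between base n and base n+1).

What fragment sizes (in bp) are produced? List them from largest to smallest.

809, 216, 201, 173, 114, 83, 57 bp

Circular molecule, 7 cuts → 7 fragments:
  264 − 48 = 216 bp
  347 − 264 = 83 bp
  548 − 347 = 201 bp
  721 − 548 = 173 bp
  778 − 721 = 57 bp
  892 − 778 = 114 bp
  wrap: 1653 − 892 + 48 = 809 bp
Sorted largest to smallest: 809, 216, 201, 173, 114, 83, 57 bp.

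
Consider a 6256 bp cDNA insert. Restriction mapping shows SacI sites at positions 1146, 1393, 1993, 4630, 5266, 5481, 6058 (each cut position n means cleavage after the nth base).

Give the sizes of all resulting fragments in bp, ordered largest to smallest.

2637, 1146, 636, 600, 577, 247, 215, 198 bp

Linear molecule, 7 cuts → 8 fragments:
  1146 − 0 = 1146 bp
  1393 − 1146 = 247 bp
  1993 − 1393 = 600 bp
  4630 − 1993 = 2637 bp
  5266 − 4630 = 636 bp
  5481 − 5266 = 215 bp
  6058 − 5481 = 577 bp
  6256 − 6058 = 198 bp
Sorted largest to smallest: 2637, 1146, 636, 600, 577, 247, 215, 198 bp.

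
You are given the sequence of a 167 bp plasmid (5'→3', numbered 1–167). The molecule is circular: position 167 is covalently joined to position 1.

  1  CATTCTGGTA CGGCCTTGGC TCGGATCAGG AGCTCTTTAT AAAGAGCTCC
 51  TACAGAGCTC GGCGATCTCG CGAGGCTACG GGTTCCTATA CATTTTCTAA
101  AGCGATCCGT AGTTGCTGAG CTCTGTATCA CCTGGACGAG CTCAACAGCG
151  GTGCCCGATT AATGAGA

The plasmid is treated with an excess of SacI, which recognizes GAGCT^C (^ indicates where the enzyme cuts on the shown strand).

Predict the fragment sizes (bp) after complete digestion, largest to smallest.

63, 59, 20, 14, 11 bp

SacI sites (GAGCTC) start at positions 30, 44, 55, 118, 138.
SacI cuts after base 5 of each site (before the last base), so after positions 34, 48, 59, 122, 142.
Circular molecule, 5 cuts → 5 fragments:
  35–48 → 14 bp
  49–59 → 11 bp
  60–122 → 63 bp
  123–142 → 20 bp
  143–167 then 1–34 → 25 + 34 = 59 bp
Sorted largest to smallest: 63, 59, 20, 14, 11 bp.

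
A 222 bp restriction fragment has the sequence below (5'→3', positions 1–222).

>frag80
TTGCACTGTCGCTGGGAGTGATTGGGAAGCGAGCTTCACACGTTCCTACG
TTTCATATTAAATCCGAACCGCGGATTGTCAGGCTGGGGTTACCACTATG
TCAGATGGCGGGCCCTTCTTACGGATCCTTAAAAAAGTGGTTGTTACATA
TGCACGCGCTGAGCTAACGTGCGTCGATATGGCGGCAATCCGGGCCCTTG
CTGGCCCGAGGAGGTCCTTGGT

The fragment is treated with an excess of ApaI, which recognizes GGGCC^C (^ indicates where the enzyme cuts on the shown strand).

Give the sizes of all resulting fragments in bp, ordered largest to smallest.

114, 82, 26 bp

ApaI sites (GGGCCC) start at positions 110, 192.
ApaI cuts after base 5 of each site (before the last base), so after positions 114, 196.
Linear molecule, 2 cuts → 3 fragments:
  1–114 → 114 bp
  115–196 → 82 bp
  197–222 → 26 bp
Sorted largest to smallest: 114, 82, 26 bp.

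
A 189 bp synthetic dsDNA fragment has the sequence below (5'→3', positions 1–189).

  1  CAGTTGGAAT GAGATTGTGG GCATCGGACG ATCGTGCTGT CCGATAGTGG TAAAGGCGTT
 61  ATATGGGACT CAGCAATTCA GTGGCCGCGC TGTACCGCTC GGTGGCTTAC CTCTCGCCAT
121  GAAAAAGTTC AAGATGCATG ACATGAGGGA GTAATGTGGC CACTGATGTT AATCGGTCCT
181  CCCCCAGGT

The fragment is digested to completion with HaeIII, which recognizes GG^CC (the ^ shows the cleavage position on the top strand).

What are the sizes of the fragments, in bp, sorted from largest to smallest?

HaeIII sites (GGCC) start at positions 83, 158.
HaeIII cuts after base 2 of each site, so after positions 84, 159.
Linear molecule, 2 cuts → 3 fragments:
  1–84 → 84 bp
  85–159 → 75 bp
  160–189 → 30 bp
Sorted largest to smallest: 84, 75, 30 bp.

84, 75, 30 bp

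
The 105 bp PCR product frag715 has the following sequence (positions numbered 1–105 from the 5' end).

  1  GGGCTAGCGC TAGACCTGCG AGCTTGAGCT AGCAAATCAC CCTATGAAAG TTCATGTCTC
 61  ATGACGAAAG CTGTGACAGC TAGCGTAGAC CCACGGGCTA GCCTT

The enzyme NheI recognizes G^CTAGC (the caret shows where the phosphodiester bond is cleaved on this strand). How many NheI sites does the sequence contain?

4

GCTAGC occurs starting at positions 3, 28, 79, 97.
NheI cuts at 4 sites.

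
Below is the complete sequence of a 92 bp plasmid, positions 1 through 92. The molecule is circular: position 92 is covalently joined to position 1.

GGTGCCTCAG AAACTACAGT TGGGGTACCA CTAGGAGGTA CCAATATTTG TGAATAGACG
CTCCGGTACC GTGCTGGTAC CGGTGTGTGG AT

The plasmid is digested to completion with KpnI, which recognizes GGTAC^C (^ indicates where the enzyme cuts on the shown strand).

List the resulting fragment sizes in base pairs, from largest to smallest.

40, 28, 13, 11 bp

KpnI sites (GGTACC) start at positions 24, 37, 65, 76.
KpnI cuts after base 5 of each site (before the last base), so after positions 28, 41, 69, 80.
Circular molecule, 4 cuts → 4 fragments:
  29–41 → 13 bp
  42–69 → 28 bp
  70–80 → 11 bp
  81–92 then 1–28 → 12 + 28 = 40 bp
Sorted largest to smallest: 40, 28, 13, 11 bp.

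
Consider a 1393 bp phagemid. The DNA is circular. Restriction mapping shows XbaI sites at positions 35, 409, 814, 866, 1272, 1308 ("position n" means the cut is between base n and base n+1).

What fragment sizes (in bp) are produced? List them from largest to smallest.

Circular molecule, 6 cuts → 6 fragments:
  409 − 35 = 374 bp
  814 − 409 = 405 bp
  866 − 814 = 52 bp
  1272 − 866 = 406 bp
  1308 − 1272 = 36 bp
  wrap: 1393 − 1308 + 35 = 120 bp
Sorted largest to smallest: 406, 405, 374, 120, 52, 36 bp.

406, 405, 374, 120, 52, 36 bp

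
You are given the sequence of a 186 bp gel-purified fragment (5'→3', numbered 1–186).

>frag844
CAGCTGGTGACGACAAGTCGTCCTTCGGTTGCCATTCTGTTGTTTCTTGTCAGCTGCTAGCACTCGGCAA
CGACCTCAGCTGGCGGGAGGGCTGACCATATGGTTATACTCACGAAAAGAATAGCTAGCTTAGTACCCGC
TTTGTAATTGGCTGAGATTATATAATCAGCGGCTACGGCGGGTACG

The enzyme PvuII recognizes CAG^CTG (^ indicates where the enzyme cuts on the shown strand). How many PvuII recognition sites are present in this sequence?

CAGCTG occurs starting at positions 1, 51, 77.
PvuII cuts at 3 sites.

3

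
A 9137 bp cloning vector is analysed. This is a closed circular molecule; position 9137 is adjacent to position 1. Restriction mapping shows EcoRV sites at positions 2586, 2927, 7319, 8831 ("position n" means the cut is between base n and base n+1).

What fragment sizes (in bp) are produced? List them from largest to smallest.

Circular molecule, 4 cuts → 4 fragments:
  2927 − 2586 = 341 bp
  7319 − 2927 = 4392 bp
  8831 − 7319 = 1512 bp
  wrap: 9137 − 8831 + 2586 = 2892 bp
Sorted largest to smallest: 4392, 2892, 1512, 341 bp.

4392, 2892, 1512, 341 bp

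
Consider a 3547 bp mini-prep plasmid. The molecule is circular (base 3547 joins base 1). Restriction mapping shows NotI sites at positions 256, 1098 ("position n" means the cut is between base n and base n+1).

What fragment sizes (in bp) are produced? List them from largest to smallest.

2705, 842 bp

Circular molecule, 2 cuts → 2 fragments:
  1098 − 256 = 842 bp
  wrap: 3547 − 1098 + 256 = 2705 bp
Sorted largest to smallest: 2705, 842 bp.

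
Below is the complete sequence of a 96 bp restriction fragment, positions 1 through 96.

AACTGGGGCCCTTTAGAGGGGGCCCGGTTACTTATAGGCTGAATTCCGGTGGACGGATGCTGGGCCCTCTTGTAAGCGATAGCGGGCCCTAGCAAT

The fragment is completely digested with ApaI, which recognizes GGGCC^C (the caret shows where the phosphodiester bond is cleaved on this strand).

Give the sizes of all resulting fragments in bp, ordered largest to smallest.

ApaI sites (GGGCCC) start at positions 6, 20, 62, 84.
ApaI cuts after base 5 of each site (before the last base), so after positions 10, 24, 66, 88.
Linear molecule, 4 cuts → 5 fragments:
  1–10 → 10 bp
  11–24 → 14 bp
  25–66 → 42 bp
  67–88 → 22 bp
  89–96 → 8 bp
Sorted largest to smallest: 42, 22, 14, 10, 8 bp.

42, 22, 14, 10, 8 bp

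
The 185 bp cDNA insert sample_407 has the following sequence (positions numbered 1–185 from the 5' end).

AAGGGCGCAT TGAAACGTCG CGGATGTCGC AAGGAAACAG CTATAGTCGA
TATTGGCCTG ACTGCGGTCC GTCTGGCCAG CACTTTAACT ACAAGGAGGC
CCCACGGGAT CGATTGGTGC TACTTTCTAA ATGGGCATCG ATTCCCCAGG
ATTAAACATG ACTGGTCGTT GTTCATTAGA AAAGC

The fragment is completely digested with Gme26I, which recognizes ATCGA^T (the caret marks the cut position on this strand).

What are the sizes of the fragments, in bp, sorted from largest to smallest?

113, 44, 28 bp

Gme26I sites (ATCGAT) start at positions 109, 137.
Gme26I cuts after base 5 of each site (before the last base), so after positions 113, 141.
Linear molecule, 2 cuts → 3 fragments:
  1–113 → 113 bp
  114–141 → 28 bp
  142–185 → 44 bp
Sorted largest to smallest: 113, 44, 28 bp.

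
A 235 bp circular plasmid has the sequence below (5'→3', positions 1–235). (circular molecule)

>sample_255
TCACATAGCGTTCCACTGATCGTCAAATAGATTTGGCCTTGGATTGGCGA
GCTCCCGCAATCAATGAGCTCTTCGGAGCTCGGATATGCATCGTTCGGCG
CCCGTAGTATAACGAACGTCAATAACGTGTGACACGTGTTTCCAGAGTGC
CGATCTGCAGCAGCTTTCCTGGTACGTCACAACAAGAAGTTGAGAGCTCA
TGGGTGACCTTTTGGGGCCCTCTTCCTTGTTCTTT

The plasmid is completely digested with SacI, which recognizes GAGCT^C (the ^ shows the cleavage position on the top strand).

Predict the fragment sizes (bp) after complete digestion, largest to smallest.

118, 90, 17, 10 bp

SacI sites (GAGCTC) start at positions 49, 66, 76, 194.
SacI cuts after base 5 of each site (before the last base), so after positions 53, 70, 80, 198.
Circular molecule, 4 cuts → 4 fragments:
  54–70 → 17 bp
  71–80 → 10 bp
  81–198 → 118 bp
  199–235 then 1–53 → 37 + 53 = 90 bp
Sorted largest to smallest: 118, 90, 17, 10 bp.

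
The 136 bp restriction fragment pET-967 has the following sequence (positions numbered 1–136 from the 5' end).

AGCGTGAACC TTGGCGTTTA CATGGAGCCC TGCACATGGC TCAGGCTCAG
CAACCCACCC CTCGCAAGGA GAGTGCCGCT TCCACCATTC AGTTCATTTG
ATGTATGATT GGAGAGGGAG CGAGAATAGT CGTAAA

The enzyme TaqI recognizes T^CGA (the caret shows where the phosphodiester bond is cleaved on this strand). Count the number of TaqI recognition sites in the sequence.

No occurrence of TCGA is present in the sequence.
TaqI does not cut: 0 sites.

0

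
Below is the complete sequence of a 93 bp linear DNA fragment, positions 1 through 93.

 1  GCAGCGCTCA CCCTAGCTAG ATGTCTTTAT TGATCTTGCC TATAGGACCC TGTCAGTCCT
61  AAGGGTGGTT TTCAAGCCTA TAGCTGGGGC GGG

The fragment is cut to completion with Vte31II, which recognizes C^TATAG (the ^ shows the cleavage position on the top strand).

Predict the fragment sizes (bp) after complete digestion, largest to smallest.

40, 38, 15 bp

Vte31II sites (CTATAG) start at positions 40, 78.
Vte31II cuts after the first base of each site, so after positions 40, 78.
Linear molecule, 2 cuts → 3 fragments:
  1–40 → 40 bp
  41–78 → 38 bp
  79–93 → 15 bp
Sorted largest to smallest: 40, 38, 15 bp.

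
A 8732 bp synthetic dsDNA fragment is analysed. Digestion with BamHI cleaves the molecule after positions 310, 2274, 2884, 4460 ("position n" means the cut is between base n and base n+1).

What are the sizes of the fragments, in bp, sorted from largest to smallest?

4272, 1964, 1576, 610, 310 bp

Linear molecule, 4 cuts → 5 fragments:
  310 − 0 = 310 bp
  2274 − 310 = 1964 bp
  2884 − 2274 = 610 bp
  4460 − 2884 = 1576 bp
  8732 − 4460 = 4272 bp
Sorted largest to smallest: 4272, 1964, 1576, 610, 310 bp.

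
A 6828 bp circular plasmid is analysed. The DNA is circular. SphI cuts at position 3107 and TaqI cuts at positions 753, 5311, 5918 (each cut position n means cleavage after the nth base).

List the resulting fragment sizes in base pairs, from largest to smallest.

2354, 2204, 1663, 607 bp

Combined cut positions (sorted): 753, 3107, 5311, 5918.
Circular molecule, 4 cuts → 4 fragments:
  3107 − 753 = 2354 bp
  5311 − 3107 = 2204 bp
  5918 − 5311 = 607 bp
  wrap: 6828 − 5918 + 753 = 1663 bp
Sorted largest to smallest: 2354, 2204, 1663, 607 bp.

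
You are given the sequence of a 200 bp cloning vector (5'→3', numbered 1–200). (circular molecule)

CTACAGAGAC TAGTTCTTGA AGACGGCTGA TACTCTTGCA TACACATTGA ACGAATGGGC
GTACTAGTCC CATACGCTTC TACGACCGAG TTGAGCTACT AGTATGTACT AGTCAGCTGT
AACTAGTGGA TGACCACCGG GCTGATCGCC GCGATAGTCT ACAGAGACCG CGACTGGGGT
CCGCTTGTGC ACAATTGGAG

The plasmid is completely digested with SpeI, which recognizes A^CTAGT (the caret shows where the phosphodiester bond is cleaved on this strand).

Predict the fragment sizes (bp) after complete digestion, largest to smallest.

87, 54, 35, 14, 10 bp

SpeI sites (ACTAGT) start at positions 9, 63, 98, 108, 122.
SpeI cuts after the first base of each site, so after positions 9, 63, 98, 108, 122.
Circular molecule, 5 cuts → 5 fragments:
  10–63 → 54 bp
  64–98 → 35 bp
  99–108 → 10 bp
  109–122 → 14 bp
  123–200 then 1–9 → 78 + 9 = 87 bp
Sorted largest to smallest: 87, 54, 35, 14, 10 bp.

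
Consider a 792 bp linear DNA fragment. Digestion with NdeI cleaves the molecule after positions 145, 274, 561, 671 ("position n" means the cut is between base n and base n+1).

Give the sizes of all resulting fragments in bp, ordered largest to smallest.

287, 145, 129, 121, 110 bp

Linear molecule, 4 cuts → 5 fragments:
  145 − 0 = 145 bp
  274 − 145 = 129 bp
  561 − 274 = 287 bp
  671 − 561 = 110 bp
  792 − 671 = 121 bp
Sorted largest to smallest: 287, 145, 129, 121, 110 bp.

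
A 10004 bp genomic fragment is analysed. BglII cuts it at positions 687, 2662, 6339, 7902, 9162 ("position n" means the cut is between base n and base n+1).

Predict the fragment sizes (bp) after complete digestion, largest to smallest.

Linear molecule, 5 cuts → 6 fragments:
  687 − 0 = 687 bp
  2662 − 687 = 1975 bp
  6339 − 2662 = 3677 bp
  7902 − 6339 = 1563 bp
  9162 − 7902 = 1260 bp
  10004 − 9162 = 842 bp
Sorted largest to smallest: 3677, 1975, 1563, 1260, 842, 687 bp.

3677, 1975, 1563, 1260, 842, 687 bp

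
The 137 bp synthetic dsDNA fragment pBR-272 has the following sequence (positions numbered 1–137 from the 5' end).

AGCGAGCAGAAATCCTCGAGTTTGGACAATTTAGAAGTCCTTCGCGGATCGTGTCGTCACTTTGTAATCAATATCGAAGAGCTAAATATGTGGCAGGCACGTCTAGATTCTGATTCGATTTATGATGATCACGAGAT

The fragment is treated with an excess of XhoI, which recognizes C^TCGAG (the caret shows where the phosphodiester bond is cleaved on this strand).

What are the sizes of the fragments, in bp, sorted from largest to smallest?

122, 15 bp

The XhoI site (CTCGAG) starts at position 15.
XhoI cuts after the first base of each site, so after position 15.
Linear molecule, 1 cut → 2 fragments:
  1–15 → 15 bp
  16–137 → 122 bp
Sorted largest to smallest: 122, 15 bp.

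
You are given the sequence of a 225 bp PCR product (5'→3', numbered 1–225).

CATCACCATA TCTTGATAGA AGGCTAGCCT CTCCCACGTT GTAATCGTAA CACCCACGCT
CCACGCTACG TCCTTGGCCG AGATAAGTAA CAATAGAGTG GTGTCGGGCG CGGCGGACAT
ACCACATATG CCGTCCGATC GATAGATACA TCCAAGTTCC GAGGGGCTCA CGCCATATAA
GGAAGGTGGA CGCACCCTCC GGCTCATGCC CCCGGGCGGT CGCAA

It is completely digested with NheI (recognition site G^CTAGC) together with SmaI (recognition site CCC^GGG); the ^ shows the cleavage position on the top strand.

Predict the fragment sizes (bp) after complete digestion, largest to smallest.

The NheI site (GCTAGC) starts at position 23.
NheI cuts after the first base of each site, so after position 23.
The SmaI site (CCCGGG) starts at position 211.
SmaI cuts after base 3 of each site, so after position 213.
Combined cut positions: 23, 213.
Linear molecule, 2 cuts → 3 fragments:
  1–23 → 23 bp
  24–213 → 190 bp
  214–225 → 12 bp
Sorted largest to smallest: 190, 23, 12 bp.

190, 23, 12 bp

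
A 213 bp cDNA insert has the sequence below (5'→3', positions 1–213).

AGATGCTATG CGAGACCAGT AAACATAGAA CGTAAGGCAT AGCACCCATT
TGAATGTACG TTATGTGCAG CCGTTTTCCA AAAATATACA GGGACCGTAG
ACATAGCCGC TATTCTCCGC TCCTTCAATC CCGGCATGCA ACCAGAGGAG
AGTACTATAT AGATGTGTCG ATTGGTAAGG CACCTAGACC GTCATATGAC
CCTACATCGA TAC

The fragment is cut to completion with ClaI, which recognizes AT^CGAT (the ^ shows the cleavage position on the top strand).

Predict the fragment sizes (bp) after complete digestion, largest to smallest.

207, 6 bp

The ClaI site (ATCGAT) starts at position 206.
ClaI cuts after base 2 of each site, so after position 207.
Linear molecule, 1 cut → 2 fragments:
  1–207 → 207 bp
  208–213 → 6 bp
Sorted largest to smallest: 207, 6 bp.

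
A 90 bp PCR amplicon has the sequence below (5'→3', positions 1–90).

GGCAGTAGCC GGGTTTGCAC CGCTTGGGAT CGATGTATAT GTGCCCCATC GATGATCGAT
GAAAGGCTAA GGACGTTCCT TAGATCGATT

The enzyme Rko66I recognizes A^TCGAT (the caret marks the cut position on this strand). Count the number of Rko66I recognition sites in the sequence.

4

ATCGAT occurs starting at positions 29, 48, 55, 84.
Rko66I cuts at 4 sites.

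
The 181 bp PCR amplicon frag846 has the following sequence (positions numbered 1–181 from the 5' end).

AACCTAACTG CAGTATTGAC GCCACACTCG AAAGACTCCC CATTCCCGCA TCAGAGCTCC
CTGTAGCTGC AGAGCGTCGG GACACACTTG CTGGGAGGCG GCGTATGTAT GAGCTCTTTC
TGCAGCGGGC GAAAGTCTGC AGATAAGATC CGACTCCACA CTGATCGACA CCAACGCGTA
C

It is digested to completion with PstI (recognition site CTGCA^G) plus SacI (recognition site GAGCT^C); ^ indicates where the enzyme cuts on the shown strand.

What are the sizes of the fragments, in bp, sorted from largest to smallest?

46, 44, 40, 17, 13, 12, 9 bp

PstI sites (CTGCAG) start at positions 8, 67, 120, 137.
PstI cuts after base 5 of each site (before the last base), so after positions 12, 71, 124, 141.
SacI sites (GAGCTC) start at positions 54, 111.
SacI cuts after base 5 of each site (before the last base), so after positions 58, 115.
Combined cut positions: 12, 58, 71, 115, 124, 141.
Linear molecule, 6 cuts → 7 fragments:
  1–12 → 12 bp
  13–58 → 46 bp
  59–71 → 13 bp
  72–115 → 44 bp
  116–124 → 9 bp
  125–141 → 17 bp
  142–181 → 40 bp
Sorted largest to smallest: 46, 44, 40, 17, 13, 12, 9 bp.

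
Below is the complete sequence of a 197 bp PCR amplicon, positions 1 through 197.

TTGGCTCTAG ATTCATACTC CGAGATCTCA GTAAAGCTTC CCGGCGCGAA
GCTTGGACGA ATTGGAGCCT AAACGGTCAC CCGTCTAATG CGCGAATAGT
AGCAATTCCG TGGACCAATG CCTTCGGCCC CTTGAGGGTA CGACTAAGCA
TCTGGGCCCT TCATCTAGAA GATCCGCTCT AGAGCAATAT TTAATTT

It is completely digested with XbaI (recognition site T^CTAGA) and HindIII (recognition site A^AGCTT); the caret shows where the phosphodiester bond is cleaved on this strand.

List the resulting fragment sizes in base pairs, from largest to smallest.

XbaI sites (TCTAGA) start at positions 6, 164, 178.
XbaI cuts after the first base of each site, so after positions 6, 164, 178.
HindIII sites (AAGCTT) start at positions 34, 49.
HindIII cuts after the first base of each site, so after positions 34, 49.
Combined cut positions: 6, 34, 49, 164, 178.
Linear molecule, 5 cuts → 6 fragments:
  1–6 → 6 bp
  7–34 → 28 bp
  35–49 → 15 bp
  50–164 → 115 bp
  165–178 → 14 bp
  179–197 → 19 bp
Sorted largest to smallest: 115, 28, 19, 15, 14, 6 bp.

115, 28, 19, 15, 14, 6 bp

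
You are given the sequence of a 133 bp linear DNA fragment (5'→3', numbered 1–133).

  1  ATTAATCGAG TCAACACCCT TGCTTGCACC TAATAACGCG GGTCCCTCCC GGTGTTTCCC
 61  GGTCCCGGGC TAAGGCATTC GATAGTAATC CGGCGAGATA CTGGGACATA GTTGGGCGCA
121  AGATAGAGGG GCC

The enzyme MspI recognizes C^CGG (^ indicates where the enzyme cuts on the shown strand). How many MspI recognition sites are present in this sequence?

4

CCGG occurs starting at positions 49, 59, 65, 90.
MspI cuts at 4 sites.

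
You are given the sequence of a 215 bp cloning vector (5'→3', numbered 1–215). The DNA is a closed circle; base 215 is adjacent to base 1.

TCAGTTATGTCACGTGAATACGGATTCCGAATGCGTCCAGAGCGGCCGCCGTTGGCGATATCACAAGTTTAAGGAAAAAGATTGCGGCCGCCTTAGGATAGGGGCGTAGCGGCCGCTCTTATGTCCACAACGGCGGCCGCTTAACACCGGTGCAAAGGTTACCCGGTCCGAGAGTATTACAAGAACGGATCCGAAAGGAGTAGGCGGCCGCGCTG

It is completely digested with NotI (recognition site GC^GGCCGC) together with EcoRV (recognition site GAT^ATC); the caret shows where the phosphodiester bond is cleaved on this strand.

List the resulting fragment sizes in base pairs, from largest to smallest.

71, 53, 26, 25, 24, 16 bp

NotI sites (GCGGCCGC) start at positions 42, 84, 109, 133, 204.
NotI cuts after base 2 of each site, so after positions 43, 85, 110, 134, 205.
The EcoRV site (GATATC) starts at position 57.
EcoRV cuts after base 3 of each site, so after position 59.
Combined cut positions: 43, 59, 85, 110, 134, 205.
Circular molecule, 6 cuts → 6 fragments:
  44–59 → 16 bp
  60–85 → 26 bp
  86–110 → 25 bp
  111–134 → 24 bp
  135–205 → 71 bp
  206–215 then 1–43 → 10 + 43 = 53 bp
Sorted largest to smallest: 71, 53, 26, 25, 24, 16 bp.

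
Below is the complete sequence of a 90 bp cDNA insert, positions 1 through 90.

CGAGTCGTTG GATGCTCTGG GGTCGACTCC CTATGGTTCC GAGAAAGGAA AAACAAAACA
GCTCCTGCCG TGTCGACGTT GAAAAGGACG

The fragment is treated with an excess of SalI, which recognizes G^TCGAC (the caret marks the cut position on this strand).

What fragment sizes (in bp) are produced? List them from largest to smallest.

50, 22, 18 bp

SalI sites (GTCGAC) start at positions 22, 72.
SalI cuts after the first base of each site, so after positions 22, 72.
Linear molecule, 2 cuts → 3 fragments:
  1–22 → 22 bp
  23–72 → 50 bp
  73–90 → 18 bp
Sorted largest to smallest: 50, 22, 18 bp.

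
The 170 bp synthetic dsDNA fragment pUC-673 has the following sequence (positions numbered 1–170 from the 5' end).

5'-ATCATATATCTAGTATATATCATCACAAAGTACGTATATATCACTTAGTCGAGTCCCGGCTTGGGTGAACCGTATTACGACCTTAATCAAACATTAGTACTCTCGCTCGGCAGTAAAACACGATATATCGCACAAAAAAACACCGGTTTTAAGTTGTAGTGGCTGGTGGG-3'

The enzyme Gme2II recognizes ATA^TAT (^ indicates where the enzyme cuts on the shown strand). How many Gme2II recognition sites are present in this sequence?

4

ATATAT occurs starting at positions 4, 15, 36, 123.
Gme2II cuts at 4 sites.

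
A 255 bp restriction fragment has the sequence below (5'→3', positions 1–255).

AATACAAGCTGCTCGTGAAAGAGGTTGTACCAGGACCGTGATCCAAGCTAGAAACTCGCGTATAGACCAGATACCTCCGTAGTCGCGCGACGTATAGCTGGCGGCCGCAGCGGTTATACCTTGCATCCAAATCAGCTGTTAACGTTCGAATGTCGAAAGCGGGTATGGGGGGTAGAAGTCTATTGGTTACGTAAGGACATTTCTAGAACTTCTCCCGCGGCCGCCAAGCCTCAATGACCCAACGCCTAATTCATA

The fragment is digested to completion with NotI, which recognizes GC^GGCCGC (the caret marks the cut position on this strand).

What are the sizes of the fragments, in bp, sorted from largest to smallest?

116, 102, 37 bp

NotI sites (GCGGCCGC) start at positions 101, 217.
NotI cuts after base 2 of each site, so after positions 102, 218.
Linear molecule, 2 cuts → 3 fragments:
  1–102 → 102 bp
  103–218 → 116 bp
  219–255 → 37 bp
Sorted largest to smallest: 116, 102, 37 bp.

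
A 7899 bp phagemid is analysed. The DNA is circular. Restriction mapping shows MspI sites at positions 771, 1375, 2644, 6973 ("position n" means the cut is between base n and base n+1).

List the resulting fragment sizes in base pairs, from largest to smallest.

4329, 1697, 1269, 604 bp

Circular molecule, 4 cuts → 4 fragments:
  1375 − 771 = 604 bp
  2644 − 1375 = 1269 bp
  6973 − 2644 = 4329 bp
  wrap: 7899 − 6973 + 771 = 1697 bp
Sorted largest to smallest: 4329, 1697, 1269, 604 bp.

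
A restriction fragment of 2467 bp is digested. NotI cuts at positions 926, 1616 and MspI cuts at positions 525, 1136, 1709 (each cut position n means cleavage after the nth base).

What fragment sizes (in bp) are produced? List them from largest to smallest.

758, 525, 480, 401, 210, 93 bp

Combined cut positions (sorted): 525, 926, 1136, 1616, 1709.
Linear molecule, 5 cuts → 6 fragments:
  525 − 0 = 525 bp
  926 − 525 = 401 bp
  1136 − 926 = 210 bp
  1616 − 1136 = 480 bp
  1709 − 1616 = 93 bp
  2467 − 1709 = 758 bp
Sorted largest to smallest: 758, 525, 480, 401, 210, 93 bp.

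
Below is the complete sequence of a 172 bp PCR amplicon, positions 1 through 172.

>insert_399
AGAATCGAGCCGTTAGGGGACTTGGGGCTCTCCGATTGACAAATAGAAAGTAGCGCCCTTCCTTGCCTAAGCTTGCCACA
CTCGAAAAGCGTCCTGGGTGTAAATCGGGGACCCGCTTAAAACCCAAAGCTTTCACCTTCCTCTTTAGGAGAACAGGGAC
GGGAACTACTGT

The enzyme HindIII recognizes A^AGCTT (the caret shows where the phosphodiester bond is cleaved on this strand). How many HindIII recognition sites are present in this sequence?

AAGCTT occurs starting at positions 69, 127.
HindIII cuts at 2 sites.

2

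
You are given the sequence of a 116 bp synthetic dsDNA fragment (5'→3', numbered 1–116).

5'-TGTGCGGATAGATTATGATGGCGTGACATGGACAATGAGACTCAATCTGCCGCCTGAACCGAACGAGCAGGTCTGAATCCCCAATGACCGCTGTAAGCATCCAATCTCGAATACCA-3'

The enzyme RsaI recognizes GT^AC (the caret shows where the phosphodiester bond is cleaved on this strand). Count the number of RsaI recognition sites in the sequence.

No occurrence of GTAC is present in the sequence.
RsaI does not cut: 0 sites.

0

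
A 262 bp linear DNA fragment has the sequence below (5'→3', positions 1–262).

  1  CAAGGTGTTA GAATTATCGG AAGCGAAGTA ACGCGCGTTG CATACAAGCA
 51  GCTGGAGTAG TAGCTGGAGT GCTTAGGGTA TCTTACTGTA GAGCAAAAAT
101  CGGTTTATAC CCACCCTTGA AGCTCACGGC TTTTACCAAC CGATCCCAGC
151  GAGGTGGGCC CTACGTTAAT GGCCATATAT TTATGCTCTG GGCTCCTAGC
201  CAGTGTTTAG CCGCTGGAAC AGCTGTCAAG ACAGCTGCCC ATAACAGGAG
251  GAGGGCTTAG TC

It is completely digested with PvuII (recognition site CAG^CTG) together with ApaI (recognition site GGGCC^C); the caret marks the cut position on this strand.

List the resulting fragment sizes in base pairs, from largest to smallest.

PvuII sites (CAGCTG) start at positions 49, 220, 232.
PvuII cuts after base 3 of each site, so after positions 51, 222, 234.
The ApaI site (GGGCCC) starts at position 156.
ApaI cuts after base 5 of each site (before the last base), so after position 160.
Combined cut positions: 51, 160, 222, 234.
Linear molecule, 4 cuts → 5 fragments:
  1–51 → 51 bp
  52–160 → 109 bp
  161–222 → 62 bp
  223–234 → 12 bp
  235–262 → 28 bp
Sorted largest to smallest: 109, 62, 51, 28, 12 bp.

109, 62, 51, 28, 12 bp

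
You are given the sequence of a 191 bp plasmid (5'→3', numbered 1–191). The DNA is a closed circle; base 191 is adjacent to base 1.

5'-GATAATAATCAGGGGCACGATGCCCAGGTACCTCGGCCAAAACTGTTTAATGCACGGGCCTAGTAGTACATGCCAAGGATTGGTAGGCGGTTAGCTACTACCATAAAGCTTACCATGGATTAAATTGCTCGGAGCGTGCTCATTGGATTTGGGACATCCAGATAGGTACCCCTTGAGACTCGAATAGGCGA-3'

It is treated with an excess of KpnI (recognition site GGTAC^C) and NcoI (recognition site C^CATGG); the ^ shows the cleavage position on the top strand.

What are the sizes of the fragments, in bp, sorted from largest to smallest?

82, 56, 53 bp

KpnI sites (GGTACC) start at positions 27, 165.
KpnI cuts after base 5 of each site (before the last base), so after positions 31, 169.
The NcoI site (CCATGG) starts at position 113.
NcoI cuts after the first base of each site, so after position 113.
Combined cut positions: 31, 113, 169.
Circular molecule, 3 cuts → 3 fragments:
  32–113 → 82 bp
  114–169 → 56 bp
  170–191 then 1–31 → 22 + 31 = 53 bp
Sorted largest to smallest: 82, 56, 53 bp.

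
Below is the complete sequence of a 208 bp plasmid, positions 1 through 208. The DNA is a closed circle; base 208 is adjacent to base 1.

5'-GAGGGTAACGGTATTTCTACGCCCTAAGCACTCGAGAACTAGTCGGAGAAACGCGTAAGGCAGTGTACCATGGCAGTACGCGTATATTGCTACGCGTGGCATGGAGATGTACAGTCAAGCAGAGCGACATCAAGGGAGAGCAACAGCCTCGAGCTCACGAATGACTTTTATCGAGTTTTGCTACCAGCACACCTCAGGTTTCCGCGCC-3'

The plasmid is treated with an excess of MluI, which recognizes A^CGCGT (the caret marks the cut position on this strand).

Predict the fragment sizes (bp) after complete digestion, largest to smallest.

MluI sites (ACGCGT) start at positions 51, 78, 92.
MluI cuts after the first base of each site, so after positions 51, 78, 92.
Circular molecule, 3 cuts → 3 fragments:
  52–78 → 27 bp
  79–92 → 14 bp
  93–208 then 1–51 → 116 + 51 = 167 bp
Sorted largest to smallest: 167, 27, 14 bp.

167, 27, 14 bp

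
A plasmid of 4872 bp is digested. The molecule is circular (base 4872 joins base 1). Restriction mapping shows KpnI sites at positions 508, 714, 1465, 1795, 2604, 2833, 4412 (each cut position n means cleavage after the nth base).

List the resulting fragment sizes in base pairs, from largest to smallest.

Circular molecule, 7 cuts → 7 fragments:
  714 − 508 = 206 bp
  1465 − 714 = 751 bp
  1795 − 1465 = 330 bp
  2604 − 1795 = 809 bp
  2833 − 2604 = 229 bp
  4412 − 2833 = 1579 bp
  wrap: 4872 − 4412 + 508 = 968 bp
Sorted largest to smallest: 1579, 968, 809, 751, 330, 229, 206 bp.

1579, 968, 809, 751, 330, 229, 206 bp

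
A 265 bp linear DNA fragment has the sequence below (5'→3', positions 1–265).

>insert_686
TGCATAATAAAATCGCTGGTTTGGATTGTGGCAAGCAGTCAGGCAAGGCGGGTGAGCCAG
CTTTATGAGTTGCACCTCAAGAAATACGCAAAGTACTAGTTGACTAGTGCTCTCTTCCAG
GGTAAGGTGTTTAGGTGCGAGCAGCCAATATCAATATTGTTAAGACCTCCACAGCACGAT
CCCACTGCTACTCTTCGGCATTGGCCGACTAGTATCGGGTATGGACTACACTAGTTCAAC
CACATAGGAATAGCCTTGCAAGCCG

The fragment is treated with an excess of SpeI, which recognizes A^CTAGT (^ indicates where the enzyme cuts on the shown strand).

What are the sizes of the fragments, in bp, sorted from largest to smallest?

105, 95, 35, 22, 8 bp

SpeI sites (ACTAGT) start at positions 95, 103, 208, 230.
SpeI cuts after the first base of each site, so after positions 95, 103, 208, 230.
Linear molecule, 4 cuts → 5 fragments:
  1–95 → 95 bp
  96–103 → 8 bp
  104–208 → 105 bp
  209–230 → 22 bp
  231–265 → 35 bp
Sorted largest to smallest: 105, 95, 35, 22, 8 bp.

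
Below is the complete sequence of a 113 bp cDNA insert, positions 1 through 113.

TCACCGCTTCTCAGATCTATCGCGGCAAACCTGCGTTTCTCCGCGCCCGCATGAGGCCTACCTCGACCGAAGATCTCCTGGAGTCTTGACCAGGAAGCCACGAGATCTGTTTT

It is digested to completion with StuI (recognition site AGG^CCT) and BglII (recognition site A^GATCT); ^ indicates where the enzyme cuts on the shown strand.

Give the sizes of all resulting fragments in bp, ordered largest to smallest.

The StuI site (AGGCCT) starts at position 54.
StuI cuts after base 3 of each site, so after position 56.
BglII sites (AGATCT) start at positions 13, 71, 103.
BglII cuts after the first base of each site, so after positions 13, 71, 103.
Combined cut positions: 13, 56, 71, 103.
Linear molecule, 4 cuts → 5 fragments:
  1–13 → 13 bp
  14–56 → 43 bp
  57–71 → 15 bp
  72–103 → 32 bp
  104–113 → 10 bp
Sorted largest to smallest: 43, 32, 15, 13, 10 bp.

43, 32, 15, 13, 10 bp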